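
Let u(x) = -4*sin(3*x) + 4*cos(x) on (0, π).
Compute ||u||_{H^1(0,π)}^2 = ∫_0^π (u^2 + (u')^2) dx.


||u||_{H^1(0,π)}^2 = 96*π

u'(x) = -4*sin(x) - 12*cos(3*x).
Expand u² and (u')² and integrate term by term on (0, π), using: for integers n ≥ 1, ∫_0^π sin²(nx) dx = ∫_0^π cos²(nx) dx = π/2; for n ≠ n', ∫_0^π sin(nx)sin(n'x) dx = ∫_0^π cos(nx)cos(n'x) dx = 0; and by product-to-sum, ∫_0^π sin(nx)cos(n'x) dx = ½∫_0^π [sin((n+n')x) + sin((n−n')x)] dx, which is 0 when n+n' is even and 2n/(n²−n'²) when n+n' is odd (it need not vanish on (0, π)).
  u² squared terms: (-4)²·∫sin(3x)² dx = 16·π/2 = 8*π;  (4)²·∫cos(x)² dx = 16·π/2 = 8*π.
  u² cross terms: 2·(-4)·(4)·∫sin(3x)·cos(x) dx = -32·(0) = 0.
  So ∫_0^π u² dx = 8*π + 8*π + 0 = 16*π.
  (u')² squared terms: (-12)²·∫cos(3x)² dx = 144·π/2 = 72*π;  (-4)²·∫sin(x)² dx = 16·π/2 = 8*π.
  (u')² cross terms: 2·(-12)·(-4)·∫cos(3x)·sin(x) dx = 96·(0) = 0.
  So ∫_0^π (u')² dx = 72*π + 8*π + 0 = 80*π.
||u||_{H^1}^2 = (16*π) + (80*π) = 96*π.


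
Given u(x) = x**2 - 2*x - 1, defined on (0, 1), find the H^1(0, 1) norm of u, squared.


||u||_{H^1}^2 = 21/5

The H^1 norm (squared) on an interval (0, L) is
  ||u||_{H^1}^2 = ∫_0^L u(x)^2 dx + ∫_0^L u'(x)^2 dx.
Compute u'(x) = 2*x - 2.
Then u(x)^2 = x**4 - 4*x**3 + 2*x**2 + 4*x + 1 and u'(x)^2 = 4*x**2 - 8*x + 4.
Integrate each monomial from 0 to 1 using ∫_0^1 c·x^n dx = c·1^(n+1)/(n+1):
  ∫_0^1 u(x)^2 dx = ∫_0^1 (x^4 - 4*x^3 + 2*x^2 + 4*x + 1) dx. Term by term:
    ∫_0^1 x^4 dx = 1/5;  ∫_0^1 -4*x^3 dx = -1;  ∫_0^1 2*x^2 dx = 2/3;
    ∫_0^1 4*x dx = 2;  ∫_0^1 1 dx = 1.
  Sum: 1/5 − 1 + 2/3 + 2 + 1 = 43/15.
  ∫_0^1 u'(x)^2 dx = ∫_0^1 (4*x^2 - 8*x + 4) dx. Term by term:
    ∫_0^1 4*x^2 dx = 4/3;  ∫_0^1 -8*x dx = -4;  ∫_0^1 4 dx = 4.
  Sum: 4/3 − 4 + 4 = 4/3.
Adding: ||u||_{H^1}^2 = 43/15 + 4/3 = 21/5.


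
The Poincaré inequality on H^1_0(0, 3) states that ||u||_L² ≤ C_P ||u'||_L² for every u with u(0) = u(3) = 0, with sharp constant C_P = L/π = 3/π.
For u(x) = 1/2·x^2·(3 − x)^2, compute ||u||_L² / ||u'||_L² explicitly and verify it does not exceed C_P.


||u||_L² / ||u'||_L² = sqrt(3)/2 < C_P = 3/π.

u(x) = 1/2·x^2·(3 − x)^2, so u'(x) = x*(x - 3)*(2*x - 3).
u(x) = 1/2·x^2·(3 − x)^2 vanishes at x = 0 and x = 3, so u ∈ H^1_0(0, 3). Differentiate via the product rule and integrate the resulting polynomials term by term.
  ∫_0^3 u² dx = ∫_0^3 (x^8/4 - 3*x^7 + 27*x^6/2 - 27*x^5 + 81*x^4/4) dx. Term by term:
    ∫_0^3 x^8/4 dx = 2187/4;  ∫_0^3 -3*x^7 dx = -19683/8;  ∫_0^3 27*x^6/2 dx = 59049/14;
    ∫_0^3 -27*x^5 dx = -6561/2;  ∫_0^3 81*x^4/4 dx = 19683/20.
  Sum: 2187/4 − 19683/8 + 59049/14 − 6561/2 + 19683/20 = 2187/280.
  ∫_0^3 (u')² dx = ∫_0^3 (4*x^6 - 36*x^5 + 117*x^4 - 162*x^3 + 81*x^2) dx. Term by term:
    ∫_0^3 4*x^6 dx = 8748/7;  ∫_0^3 -36*x^5 dx = -4374;  ∫_0^3 117*x^4 dx = 28431/5;
    ∫_0^3 -162*x^3 dx = -6561/2;  ∫_0^3 81*x^2 dx = 729.
  Sum: 8748/7 − 4374 + 28431/5 − 6561/2 + 729 = 729/70.
∫_0^3 u² dx = 2187/280, so ||u||_L² = 27*sqrt(210)/140.
∫_0^3 (u')² dx = 729/70, so ||u'||_L² = 27*sqrt(70)/70.
Ratio ||u||_L² / ||u'||_L² = sqrt(3)/2.
Sharp Poincaré constant on H^1_0(0, 3) is C_P = L/π = 3/π, achieved by sin(π/3·x).
A polynomial bump cannot attain the sharp Poincaré constant (only the first sine eigenfunction does), so the ratio is strictly less than C_P, consistent with ||u||_L² ≤ C_P ||u'||_L².


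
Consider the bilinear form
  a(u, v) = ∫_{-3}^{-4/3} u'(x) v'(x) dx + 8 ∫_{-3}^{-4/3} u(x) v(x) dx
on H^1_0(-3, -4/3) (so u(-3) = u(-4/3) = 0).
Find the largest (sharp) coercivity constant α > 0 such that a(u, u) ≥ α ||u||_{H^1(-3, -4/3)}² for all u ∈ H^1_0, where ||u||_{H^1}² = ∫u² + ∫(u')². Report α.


α = 1

Coercivity of a(·,·) on H^1_0(-3, -4/3) means a(u, u) ≥ α ||u||_{H^1}² for every u ∈ H^1_0.
The interval has length L = 5/3, and Poincaré/coercivity depend only on L. Here a(u, u) = ∫(u')² + (8)·∫u².
Here c = 8 ≥ 1, so a(u,u) = ∫(u')² + c∫u² ≥ ∫(u')² + ∫u² = ||u||_{H^1}², i.e. α = 1 works. No larger α is possible: a(u,u) ≥ α||u||_{H^1}² means (1−α)∫(u')² ≥ (α−c)∫u², and for the modes u_n = sin(nπ(x−x₀)/L) (x₀ the left endpoint) one has ∫u_n²/∫(u_n')² = (L/(nπ))² → 0, so a(u_n,u_n)/||u_n||_{H^1}² → 1. Hence the optimal constant is α = 1.
Therefore α = 1.


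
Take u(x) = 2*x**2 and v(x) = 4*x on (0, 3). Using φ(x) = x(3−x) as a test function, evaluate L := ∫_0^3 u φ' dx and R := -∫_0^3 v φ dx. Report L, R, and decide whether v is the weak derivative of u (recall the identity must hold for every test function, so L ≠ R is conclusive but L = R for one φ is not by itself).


LHS = -27, RHS = -27. Yes, v = u' weakly.

u(x) = 2*x**2, classical derivative u'(x) = 4*x.
φ(x) = x(3−x), so φ'(x) = 3 - 2*x.
Note φ(0) = φ(3) = 0, so the boundary term u·φ vanishes.
LHS = ∫_0^3 u(x) φ'(x) dx = ∫_0^3 (-4*x^3 + 6*x^2) dx. Term by term:
  ∫_0^3 -4*x^3 dx = -81;  ∫_0^3 6*x^2 dx = 54.
Sum: -81 + 54 = -27.
So LHS = -27.
∫_0^3 v(x) φ(x) dx = ∫_0^3 (-4*x^3 + 12*x^2) dx. Term by term:
  ∫_0^3 -4*x^3 dx = -81;  ∫_0^3 12*x^2 dx = 108.
Sum: -81 + 108 = 27.
So RHS = -∫_0^3 v(x) φ(x) dx = -27.
LHS = RHS, so the identity holds for this test φ.
Moreover u is smooth here and v(x) = u'(x) = 4*x pointwise, so the identity holds for every test function. Hence v is the weak derivative of u.


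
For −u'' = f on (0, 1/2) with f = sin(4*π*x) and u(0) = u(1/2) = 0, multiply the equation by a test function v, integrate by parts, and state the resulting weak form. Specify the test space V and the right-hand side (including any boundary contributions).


V = H^1_0(0, 1/2) (so v(0) = v(1/2) = 0); weak form: ∫_0^1/2 u'v' dx = ∫_0^1/2 (sin(4*π*x)) v dx for all v ∈ V.

Multiply both sides by a test function v and integrate from 0 to 1/2:
  ∫_0^1/2 −u''(x) v(x) dx = ∫_0^1/2 f(x) v(x) dx.
Integrate the LHS by parts once:
  ∫_0^1/2 −u'' v dx = −[u'(x) v(x)]_0^1/2 + ∫_0^1/2 u'(x) v'(x) dx.
Thus ∫_0^1/2 u'(x) v'(x) dx = ∫_0^1/2 f(x) v(x) dx + [u'(x) v(x)]_0^1/2.
Choose V so that boundary terms are either known or forced to vanish.
u is Dirichlet: u(0) = u(1/2) = 0. Let V = H^1_0(0, 1/2); then v(0) = v(1/2) = 0, and [u' v]_0^1/2 = 0.
Weak formulation: find u (satisfying any essential BC) such that ∫_0^1/2 u'(x) v'(x) dx = ∫_0^1/2 f v dx for all v ∈ V.
Substituting f(x) = sin(4*π*x), the right-hand side is ∫_0^1/2 (sin(4*π*x)) v dx.


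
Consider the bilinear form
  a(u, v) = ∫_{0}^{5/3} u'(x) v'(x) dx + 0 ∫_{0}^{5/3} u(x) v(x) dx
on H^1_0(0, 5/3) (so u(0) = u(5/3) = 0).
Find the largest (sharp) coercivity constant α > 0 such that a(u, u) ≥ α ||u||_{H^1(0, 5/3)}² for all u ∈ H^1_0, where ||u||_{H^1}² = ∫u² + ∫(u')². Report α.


α = 9*π^2/(25 + 9*π^2)

Coercivity of a(·,·) on H^1_0(0, 5/3) means a(u, u) ≥ α ||u||_{H^1}² for every u ∈ H^1_0.
The interval has length L = 5/3, and Poincaré/coercivity depend only on L. Here a(u, u) = ∫(u')² + (0)·∫u².
Here c = 0, so a(u,u) = ∫(u')² alone. The condition a(u,u) ≥ α||u||_{H^1}² reads (1−α)∫(u')² ≥ (α−c)∫u². Any admissible α is ≤ 1 (rapidly oscillating u have ∫u²/∫(u')² → 0), and α = 1 would force 0 ≥ (1−c)∫u², impossible since c < 1; so 1−α > 0. By the sharp Poincaré inequality on H^1_0 of an interval of length L, ∫(u')² ≥ (π/L)²∫u² with equality for the first sine mode sin(π(x−x₀)/L) (x₀ the left endpoint), so the inequality holds for all u iff (1−α)(π/L)² ≥ α − c, i.e. α ≤ ((π/L)² + c)/((π/L)² + 1) = (1 + c(L/π)²)/(1 + (L/π)²). (Direct route, valid since c ≤ 0: Poincaré gives c∫u² ≥ c(L/π)²∫(u')², so a(u,u) ≥ (1 + c(L/π)²)∫(u')², while ||u||_{H^1}² ≤ (1 + (L/π)²)∫(u')²; dividing yields the same α.) With (π/L)² = 9*π^2/25 and c = 0, the largest admissible constant is α = ((π/L)² + c)/((π/L)² + 1).
Simplifying, α = 9*π^2/(25 + 9*π^2).


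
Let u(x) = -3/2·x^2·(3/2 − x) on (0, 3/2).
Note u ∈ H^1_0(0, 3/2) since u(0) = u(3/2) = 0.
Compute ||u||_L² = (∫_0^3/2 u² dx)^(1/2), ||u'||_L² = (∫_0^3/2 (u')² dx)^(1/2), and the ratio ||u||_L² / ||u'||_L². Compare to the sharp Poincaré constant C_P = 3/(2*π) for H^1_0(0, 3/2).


||u||_L² / ||u'||_L² = 3*sqrt(14)/28 < C_P = 3/(2*π).

u(x) = -3/2·x^2·(3/2 − x), so u'(x) = 9*x*(x - 1)/2.
u(x) = -3/2·x^2·(3/2 − x) vanishes at x = 0 and x = 3/2, so u ∈ H^1_0(0, 3/2). Differentiate via the product rule and integrate the resulting polynomials term by term.
  ∫_0^3/2 u² dx = ∫_0^3/2 (9*x^6/4 - 27*x^5/4 + 81*x^4/16) dx. Term by term:
    ∫_0^3/2 9*x^6/4 dx = 19683/3584;  ∫_0^3/2 -27*x^5/4 dx = -6561/512;  ∫_0^3/2 81*x^4/16 dx = 19683/2560.
  Sum: 19683/3584 − 6561/512 + 19683/2560 = 6561/17920.
  ∫_0^3/2 (u')² dx = ∫_0^3/2 (81*x^4/4 - 81*x^3/2 + 81*x^2/4) dx. Term by term:
    ∫_0^3/2 81*x^4/4 dx = 19683/640;  ∫_0^3/2 -81*x^3/2 dx = -6561/128;  ∫_0^3/2 81*x^2/4 dx = 729/32.
  Sum: 19683/640 − 6561/128 + 729/32 = 729/320.
∫_0^3/2 u² dx = 6561/17920, so ||u||_L² = 81*sqrt(70)/1120.
∫_0^3/2 (u')² dx = 729/320, so ||u'||_L² = 27*sqrt(5)/40.
Ratio ||u||_L² / ||u'||_L² = 3*sqrt(14)/28.
Sharp Poincaré constant on H^1_0(0, 3/2) is C_P = L/π = 3/(2*π), achieved by sin(2*π/3·x).
A polynomial bump cannot attain the sharp Poincaré constant (only the first sine eigenfunction does), so the ratio is strictly less than C_P, consistent with ||u||_L² ≤ C_P ||u'||_L².


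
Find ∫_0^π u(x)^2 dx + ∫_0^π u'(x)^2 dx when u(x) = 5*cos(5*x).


||u||_{H^1(0,π)}^2 = 325*π

u'(x) = -25*sin(5*x).
Expand u² and (u')² and integrate term by term on (0, π), using: for integers n ≥ 1, ∫_0^π sin²(nx) dx = ∫_0^π cos²(nx) dx = π/2; for n ≠ n', ∫_0^π sin(nx)sin(n'x) dx = ∫_0^π cos(nx)cos(n'x) dx = 0; and by product-to-sum, ∫_0^π sin(nx)cos(n'x) dx = ½∫_0^π [sin((n+n')x) + sin((n−n')x)] dx, which is 0 when n+n' is even and 2n/(n²−n'²) when n+n' is odd (it need not vanish on (0, π)).
  u² squared terms: (5)²·∫cos(5x)² dx = 25·π/2 = 25*π/2.
  So ∫_0^π u² dx = 25*π/2.
  (u')² squared terms: (-25)²·∫sin(5x)² dx = 625·π/2 = 625*π/2.
  So ∫_0^π (u')² dx = 625*π/2.
||u||_{H^1}^2 = (25*π/2) + (625*π/2) = 325*π.


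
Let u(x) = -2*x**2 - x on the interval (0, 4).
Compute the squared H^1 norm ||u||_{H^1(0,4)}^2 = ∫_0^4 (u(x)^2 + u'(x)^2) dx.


||u||_{H^1}^2 = 22588/15

The H^1 norm (squared) on an interval (0, L) is
  ||u||_{H^1}^2 = ∫_0^L u(x)^2 dx + ∫_0^L u'(x)^2 dx.
Compute u'(x) = -4*x - 1.
Then u(x)^2 = 4*x**4 + 4*x**3 + x**2 and u'(x)^2 = 16*x**2 + 8*x + 1.
Integrate each monomial from 0 to 4 using ∫_0^4 c·x^n dx = c·4^(n+1)/(n+1):
  ∫_0^4 u(x)^2 dx = ∫_0^4 (4*x^4 + 4*x^3 + x^2) dx. Term by term:
    ∫_0^4 4*x^4 dx = 4096/5;  ∫_0^4 4*x^3 dx = 256;  ∫_0^4 x^2 dx = 64/3.
  Sum: 4096/5 + 256 + 64/3 = 16448/15.
  ∫_0^4 u'(x)^2 dx = ∫_0^4 (16*x^2 + 8*x + 1) dx. Term by term:
    ∫_0^4 16*x^2 dx = 1024/3;  ∫_0^4 8*x dx = 64;  ∫_0^4 1 dx = 4.
  Sum: 1024/3 + 64 + 4 = 1228/3.
Adding: ||u||_{H^1}^2 = 16448/15 + 1228/3 = 22588/15.


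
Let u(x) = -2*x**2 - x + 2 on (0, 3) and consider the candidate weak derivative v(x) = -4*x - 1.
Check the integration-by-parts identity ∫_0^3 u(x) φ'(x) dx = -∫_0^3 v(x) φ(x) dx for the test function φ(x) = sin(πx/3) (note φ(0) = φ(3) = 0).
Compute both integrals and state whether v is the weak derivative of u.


LHS = 42/π, RHS = 42/π. Yes, v = u' weakly.

u(x) = -2*x**2 - x + 2, classical derivative u'(x) = -4*x - 1.
φ(x) = sin(πx/3), so φ'(x) = π*cos(π*x/3)/3.
Note φ(0) = φ(3) = 0, so the boundary term u·φ vanishes.
LHS = ∫_0^3 u(x) φ'(x) dx = ∫_0^3 (-2*π*x^2*cos(π*x/3)/3 - π*x*cos(π*x/3)/3 + 2*π*cos(π*x/3)/3) dx. Term by term:
  ∫_0^3 2*π*cos(π*x/3)/3 dx = 0;  ∫_0^3 -2*π*x^2*cos(π*x/3)/3 dx = 36/π;  ∫_0^3 -π*x*cos(π*x/3)/3 dx = 6/π.
Sum: 0 + 36/π + 6/π = 42/π.
So LHS = 42/π.
∫_0^3 v(x) φ(x) dx = ∫_0^3 (-4*x*sin(π*x/3) - sin(π*x/3)) dx. Term by term:
  ∫_0^3 -sin(π*x/3) dx = -6/π;  ∫_0^3 -4*x*sin(π*x/3) dx = -36/π.
Sum: -6/π − 36/π = -42/π.
So RHS = -∫_0^3 v(x) φ(x) dx = 42/π.
LHS = RHS, so the identity holds for this test φ.
Moreover u is smooth here and v(x) = u'(x) = -4*x - 1 pointwise, so the identity holds for every test function. Hence v is the weak derivative of u.


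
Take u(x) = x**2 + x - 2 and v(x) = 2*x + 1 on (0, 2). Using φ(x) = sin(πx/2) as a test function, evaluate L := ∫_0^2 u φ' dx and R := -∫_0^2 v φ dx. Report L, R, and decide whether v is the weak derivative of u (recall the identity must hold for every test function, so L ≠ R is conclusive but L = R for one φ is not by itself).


LHS = -12/π, RHS = -12/π. Yes, v = u' weakly.

u(x) = x**2 + x - 2, classical derivative u'(x) = 2*x + 1.
φ(x) = sin(πx/2), so φ'(x) = π*cos(π*x/2)/2.
Note φ(0) = φ(2) = 0, so the boundary term u·φ vanishes.
LHS = ∫_0^2 u(x) φ'(x) dx = ∫_0^2 (π*x^2*cos(π*x/2)/2 + π*x*cos(π*x/2)/2 - π*cos(π*x/2)) dx. Term by term:
  ∫_0^2 -π*cos(π*x/2) dx = 0;  ∫_0^2 π*x*cos(π*x/2)/2 dx = -4/π;  ∫_0^2 π*x^2*cos(π*x/2)/2 dx = -8/π.
Sum: 0 − 4/π − 8/π = -12/π.
So LHS = -12/π.
∫_0^2 v(x) φ(x) dx = ∫_0^2 (2*x*sin(π*x/2) + sin(π*x/2)) dx. Term by term:
  ∫_0^2 2*x*sin(π*x/2) dx = 8/π;  ∫_0^2 sin(π*x/2) dx = 4/π.
Sum: 8/π + 4/π = 12/π.
So RHS = -∫_0^2 v(x) φ(x) dx = -12/π.
LHS = RHS, so the identity holds for this test φ.
Moreover u is smooth here and v(x) = u'(x) = 2*x + 1 pointwise, so the identity holds for every test function. Hence v is the weak derivative of u.


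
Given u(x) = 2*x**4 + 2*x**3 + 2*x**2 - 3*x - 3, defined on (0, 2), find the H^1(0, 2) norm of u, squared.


||u||_{H^1}^2 = 203696/63

The H^1 norm (squared) on an interval (0, L) is
  ||u||_{H^1}^2 = ∫_0^L u(x)^2 dx + ∫_0^L u'(x)^2 dx.
Compute u'(x) = 8*x**3 + 6*x**2 + 4*x - 3.
Then u(x)^2 = 4*x**8 + 8*x**7 + 12*x**6 - 4*x**5 - 20*x**4 - 24*x**3 - 3*x**2 + 18*x + 9 and u'(x)^2 = 64*x**6 + 96*x**5 + 100*x**4 - 20*x**2 - 24*x + 9.
Integrate each monomial from 0 to 2 using ∫_0^2 c·x^n dx = c·2^(n+1)/(n+1):
  ∫_0^2 u(x)^2 dx = ∫_0^2 (4*x^8 + 8*x^7 + 12*x^6 - 4*x^5 - 20*x^4 - 24*x^3 - 3*x^2 + 18*x + 9) dx. Term by term:
    ∫_0^2 4*x^8 dx = 2048/9;  ∫_0^2 8*x^7 dx = 256;  ∫_0^2 12*x^6 dx = 1536/7;
    ∫_0^2 -4*x^5 dx = -128/3;  ∫_0^2 -20*x^4 dx = -128;  ∫_0^2 -24*x^3 dx = -96;
    ∫_0^2 -3*x^2 dx = -8;  ∫_0^2 18*x dx = 36;  ∫_0^2 9 dx = 18.
  Sum: 2048/9 + 256 + 1536/7 − 128/3 − 128 − 96 − 8 + 36 + 18 = 30386/63.
  ∫_0^2 u'(x)^2 dx = ∫_0^2 (64*x^6 + 96*x^5 + 100*x^4 - 20*x^2 - 24*x + 9) dx. Term by term:
    ∫_0^2 64*x^6 dx = 8192/7;  ∫_0^2 96*x^5 dx = 1024;  ∫_0^2 100*x^4 dx = 640;
    ∫_0^2 -20*x^2 dx = -160/3;  ∫_0^2 -24*x dx = -48;  ∫_0^2 9 dx = 18.
  Sum: 8192/7 + 1024 + 640 − 160/3 − 48 + 18 = 57770/21.
Adding: ||u||_{H^1}^2 = 30386/63 + 57770/21 = 203696/63.


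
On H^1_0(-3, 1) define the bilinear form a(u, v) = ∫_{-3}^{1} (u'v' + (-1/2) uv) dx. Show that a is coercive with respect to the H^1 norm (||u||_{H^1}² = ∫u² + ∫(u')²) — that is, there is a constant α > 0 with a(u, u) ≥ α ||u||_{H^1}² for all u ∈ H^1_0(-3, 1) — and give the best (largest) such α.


α = (-8 + π^2)/(π^2 + 16)

Coercivity of a(·,·) on H^1_0(-3, 1) means a(u, u) ≥ α ||u||_{H^1}² for every u ∈ H^1_0.
The interval has length L = 4, and Poincaré/coercivity depend only on L. Here a(u, u) = ∫(u')² + (-1/2)·∫u².
Here c = -1/2 < 0 with |c| < (π/L)² = π^2/16, so coercivity still holds. The condition a(u,u) ≥ α||u||_{H^1}² reads (1−α)∫(u')² ≥ (α−c)∫u². Any admissible α is ≤ 1 (rapidly oscillating u have ∫u²/∫(u')² → 0), and α = 1 would force 0 ≥ (1−c)∫u², impossible since c < 1; so 1−α > 0. By the sharp Poincaré inequality on H^1_0 of an interval of length L, ∫(u')² ≥ (π/L)²∫u² with equality for the first sine mode sin(π(x−x₀)/L) (x₀ the left endpoint), so the inequality holds for all u iff (1−α)(π/L)² ≥ α − c, i.e. α ≤ ((π/L)² + c)/((π/L)² + 1) = (1 + c(L/π)²)/(1 + (L/π)²). (Direct route, valid since c ≤ 0: Poincaré gives c∫u² ≥ c(L/π)²∫(u')², so a(u,u) ≥ (1 + c(L/π)²)∫(u')², while ||u||_{H^1}² ≤ (1 + (L/π)²)∫(u')²; dividing yields the same α.) With (π/L)² = π^2/16 and c = -1/2, the largest admissible constant is α = ((π/L)² + c)/((π/L)² + 1).
Simplifying, α = (-8 + π^2)/(π^2 + 16).


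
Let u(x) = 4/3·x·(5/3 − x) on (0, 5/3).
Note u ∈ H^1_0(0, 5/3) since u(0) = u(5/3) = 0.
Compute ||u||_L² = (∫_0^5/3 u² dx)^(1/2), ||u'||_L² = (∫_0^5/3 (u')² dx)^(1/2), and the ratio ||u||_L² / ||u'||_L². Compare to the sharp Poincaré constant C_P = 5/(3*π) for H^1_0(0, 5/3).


||u||_L² / ||u'||_L² = sqrt(10)/6 < C_P = 5/(3*π).

u(x) = 4/3·x·(5/3 − x), so u'(x) = 20/9 - 8*x/3.
u(x) = 4/3·x·(5/3 − x) vanishes at x = 0 and x = 5/3, so u ∈ H^1_0(0, 5/3). Differentiate via the product rule and integrate the resulting polynomials term by term.
  ∫_0^5/3 u² dx = ∫_0^5/3 (16*x^4/9 - 160*x^3/27 + 400*x^2/81) dx. Term by term:
    ∫_0^5/3 16*x^4/9 dx = 10000/2187;  ∫_0^5/3 -160*x^3/27 dx = -25000/2187;  ∫_0^5/3 400*x^2/81 dx = 50000/6561.
  Sum: 10000/2187 − 25000/2187 + 50000/6561 = 5000/6561.
  ∫_0^5/3 (u')² dx = ∫_0^5/3 (64*x^2/9 - 320*x/27 + 400/81) dx. Term by term:
    ∫_0^5/3 64*x^2/9 dx = 8000/729;  ∫_0^5/3 -320*x/27 dx = -4000/243;  ∫_0^5/3 400/81 dx = 2000/243.
  Sum: 8000/729 − 4000/243 + 2000/243 = 2000/729.
∫_0^5/3 u² dx = 5000/6561, so ||u||_L² = 50*sqrt(2)/81.
∫_0^5/3 (u')² dx = 2000/729, so ||u'||_L² = 20*sqrt(5)/27.
Ratio ||u||_L² / ||u'||_L² = sqrt(10)/6.
Sharp Poincaré constant on H^1_0(0, 5/3) is C_P = L/π = 5/(3*π), achieved by sin(3*π/5·x).
A polynomial bump cannot attain the sharp Poincaré constant (only the first sine eigenfunction does), so the ratio is strictly less than C_P, consistent with ||u||_L² ≤ C_P ||u'||_L².


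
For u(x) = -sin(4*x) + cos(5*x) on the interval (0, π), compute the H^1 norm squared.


||u||_{H^1(0,π)}^2 = 416/9 + 43*π/2

u'(x) = -5*sin(5*x) - 4*cos(4*x).
Expand u² and (u')² and integrate term by term on (0, π), using: for integers n ≥ 1, ∫_0^π sin²(nx) dx = ∫_0^π cos²(nx) dx = π/2; for n ≠ n', ∫_0^π sin(nx)sin(n'x) dx = ∫_0^π cos(nx)cos(n'x) dx = 0; and by product-to-sum, ∫_0^π sin(nx)cos(n'x) dx = ½∫_0^π [sin((n+n')x) + sin((n−n')x)] dx, which is 0 when n+n' is even and 2n/(n²−n'²) when n+n' is odd (it need not vanish on (0, π)).
  u² squared terms: (-1)²·∫sin(4x)² dx = 1·π/2 = π/2;  (1)²·∫cos(5x)² dx = 1·π/2 = π/2.
  u² cross terms: 2·(-1)·(1)·∫sin(4x)·cos(5x) dx = -2·(-8/9) = 16/9.
  So ∫_0^π u² dx = π/2 + π/2 + 16/9 = 16/9 + π.
  (u')² squared terms: (-5)²·∫sin(5x)² dx = 25·π/2 = 25*π/2;  (-4)²·∫cos(4x)² dx = 16·π/2 = 8*π.
  (u')² cross terms: 2·(-5)·(-4)·∫sin(5x)·cos(4x) dx = 40·(10/9) = 400/9.
  So ∫_0^π (u')² dx = 25*π/2 + 8*π + 400/9 = 400/9 + 41*π/2.
||u||_{H^1}^2 = (16/9 + π) + (400/9 + 41*π/2) = 416/9 + 43*π/2.


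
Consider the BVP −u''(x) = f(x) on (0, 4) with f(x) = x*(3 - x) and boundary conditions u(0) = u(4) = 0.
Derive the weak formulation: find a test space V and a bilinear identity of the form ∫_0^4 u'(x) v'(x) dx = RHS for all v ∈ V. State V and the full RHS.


V = H^1_0(0, 4) (so v(0) = v(4) = 0); weak form: ∫_0^4 u'v' dx = ∫_0^4 (x*(3 - x)) v dx for all v ∈ V.

Multiply both sides by a test function v and integrate from 0 to 4:
  ∫_0^4 −u''(x) v(x) dx = ∫_0^4 f(x) v(x) dx.
Integrate the LHS by parts once:
  ∫_0^4 −u'' v dx = −[u'(x) v(x)]_0^4 + ∫_0^4 u'(x) v'(x) dx.
Thus ∫_0^4 u'(x) v'(x) dx = ∫_0^4 f(x) v(x) dx + [u'(x) v(x)]_0^4.
Choose V so that boundary terms are either known or forced to vanish.
u is Dirichlet: u(0) = u(4) = 0. Let V = H^1_0(0, 4); then v(0) = v(4) = 0, and [u' v]_0^4 = 0.
Weak formulation: find u (satisfying any essential BC) such that ∫_0^4 u'(x) v'(x) dx = ∫_0^4 f v dx for all v ∈ V.
Substituting f(x) = x*(3 - x), the right-hand side is ∫_0^4 (x*(3 - x)) v dx.


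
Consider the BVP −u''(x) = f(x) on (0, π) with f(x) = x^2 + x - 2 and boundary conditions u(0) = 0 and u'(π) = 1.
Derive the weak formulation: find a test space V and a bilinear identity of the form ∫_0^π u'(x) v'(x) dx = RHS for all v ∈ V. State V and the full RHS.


V = {v ∈ H^1(0, π) : v(0) = 0} (test functions vanish at x = 0 where u is specified); weak form: ∫_0^π u'v' dx = ∫_0^π (x^2 + x - 2) v dx + v(π) for all v ∈ V.

Multiply both sides by a test function v and integrate from 0 to π:
  ∫_0^π −u''(x) v(x) dx = ∫_0^π f(x) v(x) dx.
Integrate the LHS by parts once:
  ∫_0^π −u'' v dx = −[u'(x) v(x)]_0^π + ∫_0^π u'(x) v'(x) dx.
Thus ∫_0^π u'(x) v'(x) dx = ∫_0^π f(x) v(x) dx + [u'(x) v(x)]_0^π.
Choose V so that boundary terms are either known or forced to vanish.
Mixed BC: u(0) = 0 (Dirichlet) and u'(π) = 1 (Neumann). Define V = {v ∈ H^1(0, π) : v(0) = 0}. Then [u' v]_0^π = u'(π)·v(π) − u'(0)·0 = v(π).
Weak formulation: find u (satisfying any essential BC) such that ∫_0^π u'(x) v'(x) dx = ∫_0^π f v dx + v(π) for all v ∈ V (Dirichlet at 0 absorbed into V; Neumann datum at x = π contributes the boundary term).
Substituting f(x) = x^2 + x - 2, the right-hand side is ∫_0^π (x^2 + x - 2) v dx + v(π).


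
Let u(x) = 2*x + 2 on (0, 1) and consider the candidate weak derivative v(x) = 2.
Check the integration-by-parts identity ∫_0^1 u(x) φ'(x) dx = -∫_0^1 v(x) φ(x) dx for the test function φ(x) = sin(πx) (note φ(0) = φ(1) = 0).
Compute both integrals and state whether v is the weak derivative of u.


LHS = -4/π, RHS = -4/π. Yes, v = u' weakly.

u(x) = 2*x + 2, classical derivative u'(x) = 2.
φ(x) = sin(πx), so φ'(x) = π*cos(π*x).
Note φ(0) = φ(1) = 0, so the boundary term u·φ vanishes.
LHS = ∫_0^1 u(x) φ'(x) dx = ∫_0^1 (2*π*x*cos(π*x) + 2*π*cos(π*x)) dx. Term by term:
  ∫_0^1 2*π*cos(π*x) dx = 0;  ∫_0^1 2*π*x*cos(π*x) dx = -4/π.
Sum: 0 − 4/π = -4/π.
So LHS = -4/π.
∫_0^1 v(x) φ(x) dx = ∫_0^1 (2*sin(π*x)) dx. Term by term:
  ∫_0^1 2*sin(π*x) dx = 4/π.
So RHS = -∫_0^1 v(x) φ(x) dx = -4/π.
LHS = RHS, so the identity holds for this test φ.
Moreover u is smooth here and v(x) = u'(x) = 2 pointwise, so the identity holds for every test function. Hence v is the weak derivative of u.


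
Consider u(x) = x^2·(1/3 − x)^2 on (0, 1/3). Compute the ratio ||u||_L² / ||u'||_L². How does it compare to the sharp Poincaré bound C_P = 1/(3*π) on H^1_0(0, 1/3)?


||u||_L² / ||u'||_L² = sqrt(3)/18 < C_P = 1/(3*π).

u(x) = x^2·(1/3 − x)^2, so u'(x) = 2*x*(3*x - 1)*(6*x - 1)/9.
u(x) = x^2·(1/3 − x)^2 vanishes at x = 0 and x = 1/3, so u ∈ H^1_0(0, 1/3). Differentiate via the product rule and integrate the resulting polynomials term by term.
  ∫_0^1/3 u² dx = ∫_0^1/3 (x^8 - 4*x^7/3 + 2*x^6/3 - 4*x^5/27 + x^4/81) dx. Term by term:
    ∫_0^1/3 x^8 dx = 1/177147;  ∫_0^1/3 -4*x^7/3 dx = -1/39366;  ∫_0^1/3 2*x^6/3 dx = 2/45927;
    ∫_0^1/3 -4*x^5/27 dx = -2/59049;  ∫_0^1/3 x^4/81 dx = 1/98415.
  Sum: 1/177147 − 1/39366 + 2/45927 − 2/59049 + 1/98415 = 1/12400290.
  ∫_0^1/3 (u')² dx = ∫_0^1/3 (16*x^6 - 16*x^5 + 52*x^4/9 - 8*x^3/9 + 4*x^2/81) dx. Term by term:
    ∫_0^1/3 16*x^6 dx = 16/15309;  ∫_0^1/3 -16*x^5 dx = -8/2187;  ∫_0^1/3 52*x^4/9 dx = 52/10935;
    ∫_0^1/3 -8*x^3/9 dx = -2/729;  ∫_0^1/3 4*x^2/81 dx = 4/6561.
  Sum: 16/15309 − 8/2187 + 52/10935 − 2/729 + 4/6561 = 2/229635.
∫_0^1/3 u² dx = 1/12400290, so ||u||_L² = sqrt(210)/51030.
∫_0^1/3 (u')² dx = 2/229635, so ||u'||_L² = sqrt(70)/2835.
Ratio ||u||_L² / ||u'||_L² = sqrt(3)/18.
Sharp Poincaré constant on H^1_0(0, 1/3) is C_P = L/π = 1/(3*π), achieved by sin(3*π·x).
A polynomial bump cannot attain the sharp Poincaré constant (only the first sine eigenfunction does), so the ratio is strictly less than C_P, consistent with ||u||_L² ≤ C_P ||u'||_L².


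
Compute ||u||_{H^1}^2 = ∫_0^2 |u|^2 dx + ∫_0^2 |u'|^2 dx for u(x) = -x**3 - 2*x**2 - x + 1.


||u||_{H^1}^2 = 6880/21

The H^1 norm (squared) on an interval (0, L) is
  ||u||_{H^1}^2 = ∫_0^L u(x)^2 dx + ∫_0^L u'(x)^2 dx.
Compute u'(x) = -3*x**2 - 4*x - 1.
Then u(x)^2 = x**6 + 4*x**5 + 6*x**4 + 2*x**3 - 3*x**2 - 2*x + 1 and u'(x)^2 = 9*x**4 + 24*x**3 + 22*x**2 + 8*x + 1.
Integrate each monomial from 0 to 2 using ∫_0^2 c·x^n dx = c·2^(n+1)/(n+1):
  ∫_0^2 u(x)^2 dx = ∫_0^2 (x^6 + 4*x^5 + 6*x^4 + 2*x^3 - 3*x^2 - 2*x + 1) dx. Term by term:
    ∫_0^2 x^6 dx = 128/7;  ∫_0^2 4*x^5 dx = 128/3;  ∫_0^2 6*x^4 dx = 192/5;
    ∫_0^2 2*x^3 dx = 8;  ∫_0^2 -3*x^2 dx = -8;  ∫_0^2 -2*x dx = -4;
    ∫_0^2 1 dx = 2.
  Sum: 128/7 + 128/3 + 192/5 + 8 − 8 − 4 + 2 = 10222/105.
  ∫_0^2 u'(x)^2 dx = ∫_0^2 (9*x^4 + 24*x^3 + 22*x^2 + 8*x + 1) dx. Term by term:
    ∫_0^2 9*x^4 dx = 288/5;  ∫_0^2 24*x^3 dx = 96;  ∫_0^2 22*x^2 dx = 176/3;
    ∫_0^2 8*x dx = 16;  ∫_0^2 1 dx = 2.
  Sum: 288/5 + 96 + 176/3 + 16 + 2 = 3454/15.
Adding: ||u||_{H^1}^2 = 10222/105 + 3454/15 = 6880/21.


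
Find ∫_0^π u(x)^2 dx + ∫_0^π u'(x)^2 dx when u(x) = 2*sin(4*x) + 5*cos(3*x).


||u||_{H^1(0,π)}^2 = 1600/7 + 159*π

u'(x) = -15*sin(3*x) + 8*cos(4*x).
Expand u² and (u')² and integrate term by term on (0, π), using: for integers n ≥ 1, ∫_0^π sin²(nx) dx = ∫_0^π cos²(nx) dx = π/2; for n ≠ n', ∫_0^π sin(nx)sin(n'x) dx = ∫_0^π cos(nx)cos(n'x) dx = 0; and by product-to-sum, ∫_0^π sin(nx)cos(n'x) dx = ½∫_0^π [sin((n+n')x) + sin((n−n')x)] dx, which is 0 when n+n' is even and 2n/(n²−n'²) when n+n' is odd (it need not vanish on (0, π)).
  u² squared terms: (2)²·∫sin(4x)² dx = 4·π/2 = 2*π;  (5)²·∫cos(3x)² dx = 25·π/2 = 25*π/2.
  u² cross terms: 2·(2)·(5)·∫sin(4x)·cos(3x) dx = 20·(8/7) = 160/7.
  So ∫_0^π u² dx = 2*π + 25*π/2 + 160/7 = 160/7 + 29*π/2.
  (u')² squared terms: (-15)²·∫sin(3x)² dx = 225·π/2 = 225*π/2;  (8)²·∫cos(4x)² dx = 64·π/2 = 32*π.
  (u')² cross terms: 2·(-15)·(8)·∫sin(3x)·cos(4x) dx = -240·(-6/7) = 1440/7.
  So ∫_0^π (u')² dx = 225*π/2 + 32*π + 1440/7 = 1440/7 + 289*π/2.
||u||_{H^1}^2 = (160/7 + 29*π/2) + (1440/7 + 289*π/2) = 1600/7 + 159*π.


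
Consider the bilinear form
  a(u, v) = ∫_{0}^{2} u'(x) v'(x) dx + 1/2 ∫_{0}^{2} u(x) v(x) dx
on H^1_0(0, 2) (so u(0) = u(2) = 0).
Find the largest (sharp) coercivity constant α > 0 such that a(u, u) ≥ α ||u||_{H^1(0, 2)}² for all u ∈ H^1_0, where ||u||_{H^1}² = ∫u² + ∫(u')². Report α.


α = (2 + π^2)/(4 + π^2)

Coercivity of a(·,·) on H^1_0(0, 2) means a(u, u) ≥ α ||u||_{H^1}² for every u ∈ H^1_0.
The interval has length L = 2, and Poincaré/coercivity depend only on L. Here a(u, u) = ∫(u')² + (1/2)·∫u².
Here 0 < c = 1/2 < 1. The condition a(u,u) ≥ α||u||_{H^1}² reads (1−α)∫(u')² ≥ (α−c)∫u². Any admissible α is ≤ 1 (rapidly oscillating u have ∫u²/∫(u')² → 0), and α = 1 would force 0 ≥ (1−c)∫u², impossible since c < 1; so 1−α > 0. By the sharp Poincaré inequality on H^1_0 of an interval of length L, ∫(u')² ≥ (π/L)²∫u² with equality for the first sine mode sin(π(x−x₀)/L) (x₀ the left endpoint), so the inequality holds for all u iff (1−α)(π/L)² ≥ α − c, i.e. α ≤ ((π/L)² + c)/((π/L)² + 1) = (1 + c(L/π)²)/(1 + (L/π)²). With (π/L)² = π^2/4 and c = 1/2, the largest admissible constant is α = ((π/L)² + c)/((π/L)² + 1).
Simplifying, α = (2 + π^2)/(4 + π^2).


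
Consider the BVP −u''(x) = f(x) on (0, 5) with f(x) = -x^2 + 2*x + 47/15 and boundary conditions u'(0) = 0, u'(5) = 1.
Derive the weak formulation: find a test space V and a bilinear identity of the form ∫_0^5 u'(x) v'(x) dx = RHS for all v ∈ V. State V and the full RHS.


V = H^1(0, 5) (v unrestricted at boundary; u is determined up to an additive constant); weak form: ∫_0^5 u'v' dx = ∫_0^5 (-x^2 + 2*x + 47/15) v dx + v(5) for all v ∈ V.

Multiply both sides by a test function v and integrate from 0 to 5:
  ∫_0^5 −u''(x) v(x) dx = ∫_0^5 f(x) v(x) dx.
Integrate the LHS by parts once:
  ∫_0^5 −u'' v dx = −[u'(x) v(x)]_0^5 + ∫_0^5 u'(x) v'(x) dx.
Thus ∫_0^5 u'(x) v'(x) dx = ∫_0^5 f(x) v(x) dx + [u'(x) v(x)]_0^5.
Choose V so that boundary terms are either known or forced to vanish.
u has inhomogeneous Neumann u'(0) = 0, u'(5) = 1. [u' v]_0^5 = (1)·v(5) − (0)·v(0) = v(5). Take V = H^1(0, 5); boundary term becomes part of RHS.
Weak formulation: find u (satisfying any essential BC) such that ∫_0^5 u'(x) v'(x) dx = ∫_0^5 f v dx + v(5) for all v ∈ V (Neumann data are natural BCs: they enter the RHS as boundary terms).
Substituting f(x) = -x^2 + 2*x + 47/15, the right-hand side is ∫_0^5 (-x^2 + 2*x + 47/15) v dx + v(5).
Compatibility check (pure Neumann): taking v ≡ 1 ∈ V gives 0 = ∫_0^5 f dx + (1) − (0), i.e. ∫_0^5 f dx must equal u'(0) − u'(5) = -1. Indeed ∫_0^5 (-x^2 + 2*x + 47/15) dx = -1, so the data are compatible. The solution is then unique only up to an additive constant (fix it e.g. by requiring ∫_0^5 u dx = 0).


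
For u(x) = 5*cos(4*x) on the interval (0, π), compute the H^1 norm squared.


||u||_{H^1(0,π)}^2 = 425*π/2

u'(x) = -20*sin(4*x).
Expand u² and (u')² and integrate term by term on (0, π), using: for integers n ≥ 1, ∫_0^π sin²(nx) dx = ∫_0^π cos²(nx) dx = π/2; for n ≠ n', ∫_0^π sin(nx)sin(n'x) dx = ∫_0^π cos(nx)cos(n'x) dx = 0; and by product-to-sum, ∫_0^π sin(nx)cos(n'x) dx = ½∫_0^π [sin((n+n')x) + sin((n−n')x)] dx, which is 0 when n+n' is even and 2n/(n²−n'²) when n+n' is odd (it need not vanish on (0, π)).
  u² squared terms: (5)²·∫cos(4x)² dx = 25·π/2 = 25*π/2.
  So ∫_0^π u² dx = 25*π/2.
  (u')² squared terms: (-20)²·∫sin(4x)² dx = 400·π/2 = 200*π.
  So ∫_0^π (u')² dx = 200*π.
||u||_{H^1}^2 = (25*π/2) + (200*π) = 425*π/2.


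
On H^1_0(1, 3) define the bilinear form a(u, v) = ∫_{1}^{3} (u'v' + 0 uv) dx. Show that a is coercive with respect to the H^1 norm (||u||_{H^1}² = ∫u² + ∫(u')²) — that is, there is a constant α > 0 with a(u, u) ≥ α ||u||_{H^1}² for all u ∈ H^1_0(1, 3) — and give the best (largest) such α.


α = π^2/(4 + π^2)

Coercivity of a(·,·) on H^1_0(1, 3) means a(u, u) ≥ α ||u||_{H^1}² for every u ∈ H^1_0.
The interval has length L = 2, and Poincaré/coercivity depend only on L. Here a(u, u) = ∫(u')² + (0)·∫u².
Here c = 0, so a(u,u) = ∫(u')² alone. The condition a(u,u) ≥ α||u||_{H^1}² reads (1−α)∫(u')² ≥ (α−c)∫u². Any admissible α is ≤ 1 (rapidly oscillating u have ∫u²/∫(u')² → 0), and α = 1 would force 0 ≥ (1−c)∫u², impossible since c < 1; so 1−α > 0. By the sharp Poincaré inequality on H^1_0 of an interval of length L, ∫(u')² ≥ (π/L)²∫u² with equality for the first sine mode sin(π(x−x₀)/L) (x₀ the left endpoint), so the inequality holds for all u iff (1−α)(π/L)² ≥ α − c, i.e. α ≤ ((π/L)² + c)/((π/L)² + 1) = (1 + c(L/π)²)/(1 + (L/π)²). (Direct route, valid since c ≤ 0: Poincaré gives c∫u² ≥ c(L/π)²∫(u')², so a(u,u) ≥ (1 + c(L/π)²)∫(u')², while ||u||_{H^1}² ≤ (1 + (L/π)²)∫(u')²; dividing yields the same α.) With (π/L)² = π^2/4 and c = 0, the largest admissible constant is α = ((π/L)² + c)/((π/L)² + 1).
Simplifying, α = π^2/(4 + π^2).


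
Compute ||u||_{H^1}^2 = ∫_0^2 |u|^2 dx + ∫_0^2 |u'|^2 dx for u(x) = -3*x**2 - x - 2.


||u||_{H^1}^2 = 3814/15

The H^1 norm (squared) on an interval (0, L) is
  ||u||_{H^1}^2 = ∫_0^L u(x)^2 dx + ∫_0^L u'(x)^2 dx.
Compute u'(x) = -6*x - 1.
Then u(x)^2 = 9*x**4 + 6*x**3 + 13*x**2 + 4*x + 4 and u'(x)^2 = 36*x**2 + 12*x + 1.
Integrate each monomial from 0 to 2 using ∫_0^2 c·x^n dx = c·2^(n+1)/(n+1):
  ∫_0^2 u(x)^2 dx = ∫_0^2 (9*x^4 + 6*x^3 + 13*x^2 + 4*x + 4) dx. Term by term:
    ∫_0^2 9*x^4 dx = 288/5;  ∫_0^2 6*x^3 dx = 24;  ∫_0^2 13*x^2 dx = 104/3;
    ∫_0^2 4*x dx = 8;  ∫_0^2 4 dx = 8.
  Sum: 288/5 + 24 + 104/3 + 8 + 8 = 1984/15.
  ∫_0^2 u'(x)^2 dx = ∫_0^2 (36*x^2 + 12*x + 1) dx. Term by term:
    ∫_0^2 36*x^2 dx = 96;  ∫_0^2 12*x dx = 24;  ∫_0^2 1 dx = 2.
  Sum: 96 + 24 + 2 = 122.
Adding: ||u||_{H^1}^2 = 1984/15 + 122 = 3814/15.


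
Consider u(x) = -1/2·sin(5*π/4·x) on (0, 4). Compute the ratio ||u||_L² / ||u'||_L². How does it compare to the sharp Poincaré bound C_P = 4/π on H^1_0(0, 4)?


||u||_L² / ||u'||_L² = 4/(5*π) < C_P = 4/π.

u(x) = -1/2·sin(5*π/4·x), so u'(x) = -5*π*cos(5*π*x/4)/8.
Writing u(x) = A·sin(kπx/L) with A = -1/2 and k = 5, use ∫_0^L sin²(kπx/L) dx = L/2 and ∫_0^L cos²(kπx/L) dx = L/2.
u² = 1/4·sin²(5*π/4·x) and (u')² = 25*π^2/64·cos²(5*π/4·x), and each of sin², cos² integrates to L/2 = 2 over (0, 4).
∫_0^4 u² dx = 1/2, so ||u||_L² = sqrt(2)/2.
∫_0^4 (u')² dx = 25*π^2/32, so ||u'||_L² = 5*sqrt(2)*π/8.
Ratio ||u||_L² / ||u'||_L² = 4/(5*π).
Sharp Poincaré constant on H^1_0(0, 4) is C_P = L/π = 4/π, achieved by sin(π/4·x).
This is the k = 5 harmonic; the ratio L/(kπ) is strictly less than C_P = L/π, consistent with the sharp inequality ||u||_L² ≤ C_P ||u'||_L².


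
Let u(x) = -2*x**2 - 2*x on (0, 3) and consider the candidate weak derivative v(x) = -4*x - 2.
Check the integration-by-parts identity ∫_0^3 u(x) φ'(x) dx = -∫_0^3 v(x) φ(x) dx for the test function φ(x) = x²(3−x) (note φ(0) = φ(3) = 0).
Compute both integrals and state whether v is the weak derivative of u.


LHS = 621/10, RHS = 621/10. Yes, v = u' weakly.

u(x) = -2*x**2 - 2*x, classical derivative u'(x) = -4*x - 2.
φ(x) = x²(3−x), so φ'(x) = 3*x*(2 - x).
Note φ(0) = φ(3) = 0, so the boundary term u·φ vanishes.
LHS = ∫_0^3 u(x) φ'(x) dx = ∫_0^3 (6*x^4 - 6*x^3 - 12*x^2) dx. Term by term:
  ∫_0^3 6*x^4 dx = 1458/5;  ∫_0^3 -6*x^3 dx = -243/2;  ∫_0^3 -12*x^2 dx = -108.
Sum: 1458/5 − 243/2 − 108 = 621/10.
So LHS = 621/10.
∫_0^3 v(x) φ(x) dx = ∫_0^3 (4*x^4 - 10*x^3 - 6*x^2) dx. Term by term:
  ∫_0^3 4*x^4 dx = 972/5;  ∫_0^3 -10*x^3 dx = -405/2;  ∫_0^3 -6*x^2 dx = -54.
Sum: 972/5 − 405/2 − 54 = -621/10.
So RHS = -∫_0^3 v(x) φ(x) dx = 621/10.
LHS = RHS, so the identity holds for this test φ.
Moreover u is smooth here and v(x) = u'(x) = -4*x - 2 pointwise, so the identity holds for every test function. Hence v is the weak derivative of u.


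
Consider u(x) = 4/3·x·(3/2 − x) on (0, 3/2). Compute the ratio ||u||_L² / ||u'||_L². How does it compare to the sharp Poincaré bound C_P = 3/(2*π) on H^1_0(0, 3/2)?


||u||_L² / ||u'||_L² = 3*sqrt(10)/20 < C_P = 3/(2*π).

u(x) = 4/3·x·(3/2 − x), so u'(x) = 2 - 8*x/3.
u(x) = 4/3·x·(3/2 − x) vanishes at x = 0 and x = 3/2, so u ∈ H^1_0(0, 3/2). Differentiate via the product rule and integrate the resulting polynomials term by term.
  ∫_0^3/2 u² dx = ∫_0^3/2 (16*x^4/9 - 16*x^3/3 + 4*x^2) dx. Term by term:
    ∫_0^3/2 16*x^4/9 dx = 27/10;  ∫_0^3/2 -16*x^3/3 dx = -27/4;  ∫_0^3/2 4*x^2 dx = 9/2.
  Sum: 27/10 − 27/4 + 9/2 = 9/20.
  ∫_0^3/2 (u')² dx = ∫_0^3/2 (64*x^2/9 - 32*x/3 + 4) dx. Term by term:
    ∫_0^3/2 64*x^2/9 dx = 8;  ∫_0^3/2 -32*x/3 dx = -12;  ∫_0^3/2 4 dx = 6.
  Sum: 8 − 12 + 6 = 2.
∫_0^3/2 u² dx = 9/20, so ||u||_L² = 3*sqrt(5)/10.
∫_0^3/2 (u')² dx = 2, so ||u'||_L² = sqrt(2).
Ratio ||u||_L² / ||u'||_L² = 3*sqrt(10)/20.
Sharp Poincaré constant on H^1_0(0, 3/2) is C_P = L/π = 3/(2*π), achieved by sin(2*π/3·x).
A polynomial bump cannot attain the sharp Poincaré constant (only the first sine eigenfunction does), so the ratio is strictly less than C_P, consistent with ||u||_L² ≤ C_P ||u'||_L².


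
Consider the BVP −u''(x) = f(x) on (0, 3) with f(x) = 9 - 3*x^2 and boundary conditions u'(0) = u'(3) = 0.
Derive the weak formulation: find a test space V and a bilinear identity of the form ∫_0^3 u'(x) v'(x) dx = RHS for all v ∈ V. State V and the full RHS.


V = H^1(0, 3) (no boundary constraint on v; u is determined up to an additive constant); weak form: ∫_0^3 u'v' dx = ∫_0^3 (9 - 3*x^2) v dx for all v ∈ V.

Multiply both sides by a test function v and integrate from 0 to 3:
  ∫_0^3 −u''(x) v(x) dx = ∫_0^3 f(x) v(x) dx.
Integrate the LHS by parts once:
  ∫_0^3 −u'' v dx = −[u'(x) v(x)]_0^3 + ∫_0^3 u'(x) v'(x) dx.
Thus ∫_0^3 u'(x) v'(x) dx = ∫_0^3 f(x) v(x) dx + [u'(x) v(x)]_0^3.
Choose V so that boundary terms are either known or forced to vanish.
u has homogeneous Neumann: u'(0) = u'(3) = 0. So [u' v]_0^3 = 0·v(3) − 0·v(0) = 0 for any v; take V = H^1(0, 3).
Weak formulation: find u (satisfying any essential BC) such that ∫_0^3 u'(x) v'(x) dx = ∫_0^3 f v dx for all v ∈ V (homogeneous Neumann, so boundary terms vanish).
Substituting f(x) = 9 - 3*x^2, the right-hand side is ∫_0^3 (9 - 3*x^2) v dx.
Compatibility check (pure Neumann): taking v ≡ 1 ∈ V gives 0 = ∫_0^3 f dx + (0) − (0), i.e. ∫_0^3 f dx must equal u'(0) − u'(3) = 0. Indeed ∫_0^3 (9 - 3*x^2) dx = 0, so the data are compatible. The solution is then unique only up to an additive constant (fix it e.g. by requiring ∫_0^3 u dx = 0).


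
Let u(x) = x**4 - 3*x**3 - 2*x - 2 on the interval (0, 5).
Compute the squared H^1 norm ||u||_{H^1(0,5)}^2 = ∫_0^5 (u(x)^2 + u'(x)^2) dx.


||u||_{H^1}^2 = 15612155/252

The H^1 norm (squared) on an interval (0, L) is
  ||u||_{H^1}^2 = ∫_0^L u(x)^2 dx + ∫_0^L u'(x)^2 dx.
Compute u'(x) = 4*x**3 - 9*x**2 - 2.
Then u(x)^2 = x**8 - 6*x**7 + 9*x**6 - 4*x**5 + 8*x**4 + 12*x**3 + 4*x**2 + 8*x + 4 and u'(x)^2 = 16*x**6 - 72*x**5 + 81*x**4 - 16*x**3 + 36*x**2 + 4.
Integrate each monomial from 0 to 5 using ∫_0^5 c·x^n dx = c·5^(n+1)/(n+1):
  ∫_0^5 u(x)^2 dx = ∫_0^5 (x^8 - 6*x^7 + 9*x^6 - 4*x^5 + 8*x^4 + 12*x^3 + 4*x^2 + 8*x + 4) dx. Term by term:
    ∫_0^5 x^8 dx = 1953125/9;  ∫_0^5 -6*x^7 dx = -1171875/4;  ∫_0^5 9*x^6 dx = 703125/7;
    ∫_0^5 -4*x^5 dx = -31250/3;  ∫_0^5 8*x^4 dx = 5000;  ∫_0^5 12*x^3 dx = 1875;
    ∫_0^5 4*x^2 dx = 500/3;  ∫_0^5 8*x dx = 100;  ∫_0^5 4 dx = 20.
  Sum: 1953125/9 − 1171875/4 + 703125/7 − 31250/3 + 5000 + 1875 + 500/3 + 100 + 20 = 5351615/252.
  ∫_0^5 u'(x)^2 dx = ∫_0^5 (16*x^6 - 72*x^5 + 81*x^4 - 16*x^3 + 36*x^2 + 4) dx. Term by term:
    ∫_0^5 16*x^6 dx = 1250000/7;  ∫_0^5 -72*x^5 dx = -187500;  ∫_0^5 81*x^4 dx = 50625;
    ∫_0^5 -16*x^3 dx = -2500;  ∫_0^5 36*x^2 dx = 1500;  ∫_0^5 4 dx = 20.
  Sum: 1250000/7 − 187500 + 50625 − 2500 + 1500 + 20 = 285015/7.
Adding: ||u||_{H^1}^2 = 5351615/252 + 285015/7 = 15612155/252.


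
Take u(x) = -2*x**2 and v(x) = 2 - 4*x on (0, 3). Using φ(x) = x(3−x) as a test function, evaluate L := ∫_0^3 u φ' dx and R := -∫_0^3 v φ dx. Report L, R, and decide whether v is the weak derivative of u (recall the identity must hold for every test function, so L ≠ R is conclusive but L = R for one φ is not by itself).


LHS = 27, RHS = 18. No, v is not the weak derivative of u.

u(x) = -2*x**2, classical derivative u'(x) = -4*x.
φ(x) = x(3−x), so φ'(x) = 3 - 2*x.
Note φ(0) = φ(3) = 0, so the boundary term u·φ vanishes.
LHS = ∫_0^3 u(x) φ'(x) dx = ∫_0^3 (4*x^3 - 6*x^2) dx. Term by term:
  ∫_0^3 4*x^3 dx = 81;  ∫_0^3 -6*x^2 dx = -54.
Sum: 81 − 54 = 27.
So LHS = 27.
∫_0^3 v(x) φ(x) dx = ∫_0^3 (4*x^3 - 14*x^2 + 6*x) dx. Term by term:
  ∫_0^3 4*x^3 dx = 81;  ∫_0^3 -14*x^2 dx = -126;  ∫_0^3 6*x dx = 27.
Sum: 81 − 126 + 27 = -18.
So RHS = -∫_0^3 v(x) φ(x) dx = 18.
LHS − RHS = 9 ≠ 0, so the identity fails.
(For a valid weak derivative the identity must hold for EVERY test function, in particular this one. The failure shows v is NOT the weak derivative of u.)
Correct weak derivative would be u'(x) = -4*x.


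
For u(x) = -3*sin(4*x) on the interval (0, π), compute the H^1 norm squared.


||u||_{H^1(0,π)}^2 = 153*π/2

u'(x) = -12*cos(4*x).
Expand u² and (u')² and integrate term by term on (0, π), using: for integers n ≥ 1, ∫_0^π sin²(nx) dx = ∫_0^π cos²(nx) dx = π/2; for n ≠ n', ∫_0^π sin(nx)sin(n'x) dx = ∫_0^π cos(nx)cos(n'x) dx = 0; and by product-to-sum, ∫_0^π sin(nx)cos(n'x) dx = ½∫_0^π [sin((n+n')x) + sin((n−n')x)] dx, which is 0 when n+n' is even and 2n/(n²−n'²) when n+n' is odd (it need not vanish on (0, π)).
  u² squared terms: (-3)²·∫sin(4x)² dx = 9·π/2 = 9*π/2.
  So ∫_0^π u² dx = 9*π/2.
  (u')² squared terms: (-12)²·∫cos(4x)² dx = 144·π/2 = 72*π.
  So ∫_0^π (u')² dx = 72*π.
||u||_{H^1}^2 = (9*π/2) + (72*π) = 153*π/2.
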